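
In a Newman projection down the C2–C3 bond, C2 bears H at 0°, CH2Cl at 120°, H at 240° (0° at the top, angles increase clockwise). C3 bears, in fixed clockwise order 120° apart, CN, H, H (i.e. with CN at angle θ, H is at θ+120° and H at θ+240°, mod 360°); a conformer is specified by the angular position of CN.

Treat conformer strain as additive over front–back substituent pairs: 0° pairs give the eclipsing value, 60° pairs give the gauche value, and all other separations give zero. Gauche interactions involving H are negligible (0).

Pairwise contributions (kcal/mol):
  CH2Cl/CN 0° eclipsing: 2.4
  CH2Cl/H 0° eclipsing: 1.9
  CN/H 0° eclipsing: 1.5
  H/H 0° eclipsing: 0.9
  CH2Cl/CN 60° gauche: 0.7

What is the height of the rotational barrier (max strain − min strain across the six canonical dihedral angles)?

4.3 kcal/mol

CN at 0° (eclipsed): H(0°)/CN(0°) eclipsed 1.5; CH2Cl(120°)/H(120°) eclipsed 1.9; H(240°)/H(240°) eclipsed 0.9 → 4.3 kcal/mol.
CN at 60° (staggered): CH2Cl(120°)/CN(60°) gauche 0.7 → 0.7 kcal/mol.
CN at 120° (eclipsed): H(0°)/H(0°) eclipsed 0.9; CH2Cl(120°)/CN(120°) eclipsed 2.4; H(240°)/H(240°) eclipsed 0.9 → 4.2 kcal/mol.
CN at 180° (staggered): CH2Cl(120°)/CN(180°) gauche 0.7 → 0.7 kcal/mol.
CN at 240° (eclipsed): H(0°)/H(0°) eclipsed 0.9; CH2Cl(120°)/H(120°) eclipsed 1.9; H(240°)/CN(240°) eclipsed 1.5 → 4.3 kcal/mol.
CN at 300° (staggered): no non-H gauche contacts → 0.0 kcal/mol.
Max at 0° (4.3 kcal/mol), min at 300° (0.0 kcal/mol); barrier = 4.3 kcal/mol.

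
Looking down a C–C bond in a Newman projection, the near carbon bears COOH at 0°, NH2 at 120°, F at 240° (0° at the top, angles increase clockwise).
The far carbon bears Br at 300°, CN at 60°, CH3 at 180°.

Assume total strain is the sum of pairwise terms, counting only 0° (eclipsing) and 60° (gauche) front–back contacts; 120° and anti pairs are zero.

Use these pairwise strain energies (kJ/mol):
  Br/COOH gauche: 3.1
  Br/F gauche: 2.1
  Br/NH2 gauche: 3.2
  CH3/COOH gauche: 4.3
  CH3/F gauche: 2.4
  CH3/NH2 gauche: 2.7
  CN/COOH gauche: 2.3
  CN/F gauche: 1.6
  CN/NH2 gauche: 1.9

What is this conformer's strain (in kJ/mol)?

14.5 kJ/mol

This conformer is staggered. COOH at 0° is gauche with Br at 300° (3.1); COOH at 0° is gauche with CN at 60° (2.3); NH2 at 120° is gauche with CN at 60° (1.9); NH2 at 120° is gauche with CH3 at 180° (2.7); F at 240° is gauche with Br at 300° (2.1); F at 240° is gauche with CH3 at 180° (2.4). Total 14.5 kJ/mol.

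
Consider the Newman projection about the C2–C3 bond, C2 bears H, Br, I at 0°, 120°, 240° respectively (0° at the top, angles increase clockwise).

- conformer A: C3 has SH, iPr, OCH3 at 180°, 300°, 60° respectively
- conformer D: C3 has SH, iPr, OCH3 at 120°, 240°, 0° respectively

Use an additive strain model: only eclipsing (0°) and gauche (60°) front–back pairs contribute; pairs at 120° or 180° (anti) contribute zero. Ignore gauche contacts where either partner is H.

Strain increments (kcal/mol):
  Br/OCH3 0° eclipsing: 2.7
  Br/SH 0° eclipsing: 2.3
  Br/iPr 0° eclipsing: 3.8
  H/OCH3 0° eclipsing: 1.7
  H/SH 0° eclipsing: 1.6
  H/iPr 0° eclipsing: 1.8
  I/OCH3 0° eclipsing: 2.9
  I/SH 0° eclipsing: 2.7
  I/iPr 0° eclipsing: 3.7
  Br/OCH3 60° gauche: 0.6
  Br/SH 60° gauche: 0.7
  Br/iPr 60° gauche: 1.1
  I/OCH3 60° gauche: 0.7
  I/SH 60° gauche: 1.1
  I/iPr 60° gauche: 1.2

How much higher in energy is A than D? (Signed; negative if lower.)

-4.1 kcal/mol

A (staggered): Br(120°)/SH(180°) gauche 0.7; Br(120°)/OCH3(60°) gauche 0.6; I(240°)/SH(180°) gauche 1.1; I(240°)/iPr(300°) gauche 1.2 → 3.6 kcal/mol.
D (eclipsed): H(0°)/OCH3(0°) eclipsed 1.7; Br(120°)/SH(120°) eclipsed 2.3; I(240°)/iPr(240°) eclipsed 3.7 → 7.7 kcal/mol.
E(A) − E(D) = 3.6 − 7.7 = -4.1 kcal/mol.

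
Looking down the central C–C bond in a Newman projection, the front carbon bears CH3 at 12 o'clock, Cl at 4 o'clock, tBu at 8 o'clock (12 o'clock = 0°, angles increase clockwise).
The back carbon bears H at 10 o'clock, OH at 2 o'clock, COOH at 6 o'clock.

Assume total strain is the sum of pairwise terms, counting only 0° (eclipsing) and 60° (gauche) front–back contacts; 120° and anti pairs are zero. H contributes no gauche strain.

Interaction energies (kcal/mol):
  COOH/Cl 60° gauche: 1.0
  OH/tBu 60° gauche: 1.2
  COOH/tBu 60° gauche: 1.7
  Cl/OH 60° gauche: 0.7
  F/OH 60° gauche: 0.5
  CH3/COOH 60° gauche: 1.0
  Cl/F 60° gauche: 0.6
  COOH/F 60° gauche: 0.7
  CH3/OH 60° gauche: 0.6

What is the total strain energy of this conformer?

This conformer (staggered): CH3(0°)/OH(60°) gauche 0.6; Cl(120°)/OH(60°) gauche 0.7; Cl(120°)/COOH(180°) gauche 1.0; tBu(240°)/COOH(180°) gauche 1.7 → 4.0 kcal/mol.

4.0 kcal/mol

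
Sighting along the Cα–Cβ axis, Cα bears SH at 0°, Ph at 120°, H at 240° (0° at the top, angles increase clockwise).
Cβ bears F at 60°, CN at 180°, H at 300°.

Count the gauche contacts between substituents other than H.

3

Non-H gauche pairs: SH(0°)/F(60°); Ph(120°)/F(60°); Ph(120°)/CN(180°) — 3 interactions.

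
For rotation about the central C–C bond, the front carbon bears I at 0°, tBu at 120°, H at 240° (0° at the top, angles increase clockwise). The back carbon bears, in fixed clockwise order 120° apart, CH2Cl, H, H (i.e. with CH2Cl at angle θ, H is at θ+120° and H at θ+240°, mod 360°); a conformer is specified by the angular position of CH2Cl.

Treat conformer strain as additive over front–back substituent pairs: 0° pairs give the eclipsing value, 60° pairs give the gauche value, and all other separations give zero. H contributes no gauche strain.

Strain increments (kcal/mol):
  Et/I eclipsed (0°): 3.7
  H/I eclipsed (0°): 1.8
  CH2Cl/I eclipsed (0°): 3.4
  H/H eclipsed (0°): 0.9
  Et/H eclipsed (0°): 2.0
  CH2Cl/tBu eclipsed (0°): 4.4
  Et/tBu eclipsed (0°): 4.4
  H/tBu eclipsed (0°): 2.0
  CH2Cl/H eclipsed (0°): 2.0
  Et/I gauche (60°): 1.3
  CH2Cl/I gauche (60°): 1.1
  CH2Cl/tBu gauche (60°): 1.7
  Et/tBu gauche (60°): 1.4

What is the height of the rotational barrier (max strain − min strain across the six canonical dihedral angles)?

6.0 kcal/mol

CH2Cl at 0° (eclipsed): I–CH2Cl eclipsed, tBu–H eclipsed, H–H eclipsed; 3.4 + 2.0 + 0.9 = 6.3 kcal/mol.
CH2Cl at 60° (staggered): I–CH2Cl gauche, tBu–CH2Cl gauche; 1.1 + 1.7 = 2.8 kcal/mol.
CH2Cl at 120° (eclipsed): I–H eclipsed, tBu–CH2Cl eclipsed, H–H eclipsed; 1.8 + 4.4 + 0.9 = 7.1 kcal/mol.
CH2Cl at 180° (staggered): tBu–CH2Cl gauche; 1.7 = 1.7 kcal/mol.
CH2Cl at 240° (eclipsed): I–H eclipsed, tBu–H eclipsed, H–CH2Cl eclipsed; 1.8 + 2.0 + 2.0 = 5.8 kcal/mol.
CH2Cl at 300° (staggered): I–CH2Cl gauche; 1.1 = 1.1 kcal/mol.
Max at 120° (7.1 kcal/mol), min at 300° (1.1 kcal/mol); barrier = 6.0 kcal/mol.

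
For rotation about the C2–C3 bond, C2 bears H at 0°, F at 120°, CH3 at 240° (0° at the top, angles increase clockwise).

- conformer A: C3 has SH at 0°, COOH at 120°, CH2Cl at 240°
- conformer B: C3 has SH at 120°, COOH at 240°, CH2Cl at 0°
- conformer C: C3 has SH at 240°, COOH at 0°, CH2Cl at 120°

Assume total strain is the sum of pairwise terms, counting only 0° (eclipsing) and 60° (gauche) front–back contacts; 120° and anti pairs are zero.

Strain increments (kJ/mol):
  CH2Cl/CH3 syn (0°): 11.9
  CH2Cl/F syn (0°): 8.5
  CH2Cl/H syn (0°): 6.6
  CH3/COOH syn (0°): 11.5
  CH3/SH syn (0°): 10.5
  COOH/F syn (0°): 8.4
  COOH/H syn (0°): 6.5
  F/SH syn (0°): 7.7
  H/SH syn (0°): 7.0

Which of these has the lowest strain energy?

A (eclipsed): H(0°)/SH(0°) eclipsed 7.0; F(120°)/COOH(120°) eclipsed 8.4; CH3(240°)/CH2Cl(240°) eclipsed 11.9 → 27.3 kJ/mol.
B (eclipsed): H(0°)/CH2Cl(0°) eclipsed 6.6; F(120°)/SH(120°) eclipsed 7.7; CH3(240°)/COOH(240°) eclipsed 11.5 → 25.8 kJ/mol.
C (eclipsed): H(0°)/COOH(0°) eclipsed 6.5; F(120°)/CH2Cl(120°) eclipsed 8.5; CH3(240°)/SH(240°) eclipsed 10.5 → 25.5 kJ/mol.
C has the lowest total (25.5 kJ/mol).

C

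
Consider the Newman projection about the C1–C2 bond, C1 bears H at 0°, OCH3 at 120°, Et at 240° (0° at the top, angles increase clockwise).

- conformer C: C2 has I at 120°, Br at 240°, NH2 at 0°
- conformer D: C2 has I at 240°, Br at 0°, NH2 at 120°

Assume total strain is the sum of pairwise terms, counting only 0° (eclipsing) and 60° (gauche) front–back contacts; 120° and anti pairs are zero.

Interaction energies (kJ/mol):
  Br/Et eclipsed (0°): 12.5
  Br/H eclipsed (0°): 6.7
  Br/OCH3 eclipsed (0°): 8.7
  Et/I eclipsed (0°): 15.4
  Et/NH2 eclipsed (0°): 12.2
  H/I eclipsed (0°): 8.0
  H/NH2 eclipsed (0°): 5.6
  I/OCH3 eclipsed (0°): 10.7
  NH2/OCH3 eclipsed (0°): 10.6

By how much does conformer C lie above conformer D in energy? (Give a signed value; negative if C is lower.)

C (eclipsed): H–NH2 eclipsed, OCH3–I eclipsed, Et–Br eclipsed; 5.6 + 10.7 + 12.5 = 28.8 kJ/mol.
D (eclipsed): H–Br eclipsed, OCH3–NH2 eclipsed, Et–I eclipsed; 6.7 + 10.6 + 15.4 = 32.7 kJ/mol.
E(C) − E(D) = 28.8 − 32.7 = -3.9 kJ/mol.

-3.9 kJ/mol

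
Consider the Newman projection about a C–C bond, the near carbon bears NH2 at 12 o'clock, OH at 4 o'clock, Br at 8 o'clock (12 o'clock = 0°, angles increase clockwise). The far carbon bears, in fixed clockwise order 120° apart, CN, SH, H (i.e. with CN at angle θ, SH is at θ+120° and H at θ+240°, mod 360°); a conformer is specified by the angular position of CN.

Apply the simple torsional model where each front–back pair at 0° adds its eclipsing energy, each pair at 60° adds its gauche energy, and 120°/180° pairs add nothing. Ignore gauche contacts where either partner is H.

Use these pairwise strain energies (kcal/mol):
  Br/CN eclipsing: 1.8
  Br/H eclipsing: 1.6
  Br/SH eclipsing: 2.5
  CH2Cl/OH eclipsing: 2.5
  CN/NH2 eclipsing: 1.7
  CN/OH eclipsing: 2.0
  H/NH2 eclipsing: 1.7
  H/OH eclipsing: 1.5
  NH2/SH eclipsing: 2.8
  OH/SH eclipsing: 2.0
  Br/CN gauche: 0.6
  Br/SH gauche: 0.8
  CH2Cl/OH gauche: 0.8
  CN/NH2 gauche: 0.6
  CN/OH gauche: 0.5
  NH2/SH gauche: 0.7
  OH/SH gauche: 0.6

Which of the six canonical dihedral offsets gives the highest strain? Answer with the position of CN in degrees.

CN at 0° (eclipsed): NH2(0°)/CN(0°) eclipsed 1.7; OH(120°)/SH(120°) eclipsed 2.0; Br(240°)/H(240°) eclipsed 1.6 → 5.3 kcal/mol.
CN at 60° (staggered): NH2(0°)/CN(60°) gauche 0.6; OH(120°)/CN(60°) gauche 0.5; OH(120°)/SH(180°) gauche 0.6; Br(240°)/SH(180°) gauche 0.8 → 2.5 kcal/mol.
CN at 120° (eclipsed): NH2(0°)/H(0°) eclipsed 1.7; OH(120°)/CN(120°) eclipsed 2.0; Br(240°)/SH(240°) eclipsed 2.5 → 6.2 kcal/mol.
CN at 180° (staggered): NH2(0°)/SH(300°) gauche 0.7; OH(120°)/CN(180°) gauche 0.5; Br(240°)/CN(180°) gauche 0.6; Br(240°)/SH(300°) gauche 0.8 → 2.6 kcal/mol.
CN at 240° (eclipsed): NH2(0°)/SH(0°) eclipsed 2.8; OH(120°)/H(120°) eclipsed 1.5; Br(240°)/CN(240°) eclipsed 1.8 → 6.1 kcal/mol.
CN at 300° (staggered): NH2(0°)/CN(300°) gauche 0.6; NH2(0°)/SH(60°) gauche 0.7; OH(120°)/SH(60°) gauche 0.6; Br(240°)/CN(300°) gauche 0.6 → 2.5 kcal/mol.
The maximum (6.2 kcal/mol) occurs with CN at 120°.

120°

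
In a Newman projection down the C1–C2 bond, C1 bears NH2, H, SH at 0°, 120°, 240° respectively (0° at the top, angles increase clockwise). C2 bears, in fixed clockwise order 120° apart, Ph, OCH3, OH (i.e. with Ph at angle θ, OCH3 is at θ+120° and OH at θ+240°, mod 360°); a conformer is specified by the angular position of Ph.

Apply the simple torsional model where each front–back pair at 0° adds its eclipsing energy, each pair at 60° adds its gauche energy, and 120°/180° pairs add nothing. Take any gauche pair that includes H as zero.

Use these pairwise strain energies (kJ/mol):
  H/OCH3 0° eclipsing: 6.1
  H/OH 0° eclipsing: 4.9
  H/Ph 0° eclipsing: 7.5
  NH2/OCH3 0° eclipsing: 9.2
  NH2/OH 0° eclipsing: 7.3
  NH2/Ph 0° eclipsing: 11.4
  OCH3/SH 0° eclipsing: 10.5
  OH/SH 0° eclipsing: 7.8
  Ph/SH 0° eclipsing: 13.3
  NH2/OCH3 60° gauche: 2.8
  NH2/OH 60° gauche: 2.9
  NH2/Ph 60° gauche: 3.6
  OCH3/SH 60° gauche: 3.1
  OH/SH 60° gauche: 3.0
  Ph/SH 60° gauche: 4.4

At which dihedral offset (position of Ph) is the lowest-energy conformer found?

Ph at 0° (eclipsed): NH2(0°)/Ph(0°) eclipsed 11.4; H(120°)/OCH3(120°) eclipsed 6.1; SH(240°)/OH(240°) eclipsed 7.8 → 25.3 kJ/mol.
Ph at 60° (staggered): NH2(0°)/Ph(60°) gauche 3.6; NH2(0°)/OH(300°) gauche 2.9; SH(240°)/OCH3(180°) gauche 3.1; SH(240°)/OH(300°) gauche 3.0 → 12.6 kJ/mol.
Ph at 120° (eclipsed): NH2(0°)/OH(0°) eclipsed 7.3; H(120°)/Ph(120°) eclipsed 7.5; SH(240°)/OCH3(240°) eclipsed 10.5 → 25.3 kJ/mol.
Ph at 180° (staggered): NH2(0°)/OCH3(300°) gauche 2.8; NH2(0°)/OH(60°) gauche 2.9; SH(240°)/Ph(180°) gauche 4.4; SH(240°)/OCH3(300°) gauche 3.1 → 13.2 kJ/mol.
Ph at 240° (eclipsed): NH2(0°)/OCH3(0°) eclipsed 9.2; H(120°)/OH(120°) eclipsed 4.9; SH(240°)/Ph(240°) eclipsed 13.3 → 27.4 kJ/mol.
Ph at 300° (staggered): NH2(0°)/Ph(300°) gauche 3.6; NH2(0°)/OCH3(60°) gauche 2.8; SH(240°)/Ph(300°) gauche 4.4; SH(240°)/OH(180°) gauche 3.0 → 13.8 kJ/mol.
The minimum (12.6 kJ/mol) occurs with Ph at 60°.

60°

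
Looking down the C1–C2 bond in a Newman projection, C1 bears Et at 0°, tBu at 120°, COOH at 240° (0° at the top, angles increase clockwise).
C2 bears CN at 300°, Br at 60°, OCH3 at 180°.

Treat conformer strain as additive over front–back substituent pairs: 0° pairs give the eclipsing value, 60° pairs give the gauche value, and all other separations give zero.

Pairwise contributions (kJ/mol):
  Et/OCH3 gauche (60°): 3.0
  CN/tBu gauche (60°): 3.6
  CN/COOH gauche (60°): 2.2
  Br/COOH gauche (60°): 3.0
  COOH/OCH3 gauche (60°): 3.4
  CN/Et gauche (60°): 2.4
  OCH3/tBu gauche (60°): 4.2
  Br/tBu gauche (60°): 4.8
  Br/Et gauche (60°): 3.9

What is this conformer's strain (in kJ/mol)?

This conformer (staggered): Et(0°)/CN(300°) gauche 2.4; Et(0°)/Br(60°) gauche 3.9; tBu(120°)/Br(60°) gauche 4.8; tBu(120°)/OCH3(180°) gauche 4.2; COOH(240°)/CN(300°) gauche 2.2; COOH(240°)/OCH3(180°) gauche 3.4 → 20.9 kJ/mol.

20.9 kJ/mol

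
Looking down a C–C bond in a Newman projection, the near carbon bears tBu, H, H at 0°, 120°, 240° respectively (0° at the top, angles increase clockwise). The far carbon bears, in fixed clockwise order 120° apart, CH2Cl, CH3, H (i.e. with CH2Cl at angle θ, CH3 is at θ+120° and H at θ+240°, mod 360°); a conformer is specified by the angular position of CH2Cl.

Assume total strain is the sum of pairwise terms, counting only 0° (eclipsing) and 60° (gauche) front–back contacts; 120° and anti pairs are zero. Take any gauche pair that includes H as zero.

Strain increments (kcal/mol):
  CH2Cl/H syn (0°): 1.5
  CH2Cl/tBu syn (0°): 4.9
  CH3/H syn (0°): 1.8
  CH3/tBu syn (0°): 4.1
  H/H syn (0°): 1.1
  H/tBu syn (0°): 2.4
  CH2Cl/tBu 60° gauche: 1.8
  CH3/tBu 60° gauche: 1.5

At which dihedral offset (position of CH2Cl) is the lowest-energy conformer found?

180°

CH2Cl at 0° is eclipsed. tBu at 0° is eclipsed with CH2Cl at 0° (4.9); H at 120° is eclipsed with CH3 at 120° (1.8); H at 240° is eclipsed with H at 240° (1.1). Total 7.8 kcal/mol.
CH2Cl at 60° is staggered. tBu at 0° is gauche with CH2Cl at 60° (1.8). Total 1.8 kcal/mol.
CH2Cl at 120° is eclipsed. tBu at 0° is eclipsed with H at 0° (2.4); H at 120° is eclipsed with CH2Cl at 120° (1.5); H at 240° is eclipsed with CH3 at 240° (1.8). Total 5.7 kcal/mol.
CH2Cl at 180° is staggered. tBu at 0° is gauche with CH3 at 300° (1.5). Total 1.5 kcal/mol.
CH2Cl at 240° is eclipsed. tBu at 0° is eclipsed with CH3 at 0° (4.1); H at 120° is eclipsed with H at 120° (1.1); H at 240° is eclipsed with CH2Cl at 240° (1.5). Total 6.7 kcal/mol.
CH2Cl at 300° is staggered. tBu at 0° is gauche with CH2Cl at 300° (1.8); tBu at 0° is gauche with CH3 at 60° (1.5). Total 3.3 kcal/mol.
The minimum (1.5 kcal/mol) occurs with CH2Cl at 180°.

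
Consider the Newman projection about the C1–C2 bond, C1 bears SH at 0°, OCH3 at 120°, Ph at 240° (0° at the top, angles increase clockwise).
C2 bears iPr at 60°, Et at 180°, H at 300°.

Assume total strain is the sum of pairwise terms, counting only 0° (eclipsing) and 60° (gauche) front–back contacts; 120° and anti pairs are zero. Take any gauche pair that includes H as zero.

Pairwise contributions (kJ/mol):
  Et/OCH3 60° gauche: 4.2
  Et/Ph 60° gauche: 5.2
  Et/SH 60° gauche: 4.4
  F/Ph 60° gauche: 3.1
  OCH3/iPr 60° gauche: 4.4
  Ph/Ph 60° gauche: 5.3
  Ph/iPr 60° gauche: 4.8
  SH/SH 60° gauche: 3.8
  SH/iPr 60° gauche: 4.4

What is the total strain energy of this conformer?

18.2 kJ/mol

This conformer (staggered): SH–iPr gauche, OCH3–iPr gauche, OCH3–Et gauche, Ph–Et gauche; 4.4 + 4.4 + 4.2 + 5.2 = 18.2 kJ/mol.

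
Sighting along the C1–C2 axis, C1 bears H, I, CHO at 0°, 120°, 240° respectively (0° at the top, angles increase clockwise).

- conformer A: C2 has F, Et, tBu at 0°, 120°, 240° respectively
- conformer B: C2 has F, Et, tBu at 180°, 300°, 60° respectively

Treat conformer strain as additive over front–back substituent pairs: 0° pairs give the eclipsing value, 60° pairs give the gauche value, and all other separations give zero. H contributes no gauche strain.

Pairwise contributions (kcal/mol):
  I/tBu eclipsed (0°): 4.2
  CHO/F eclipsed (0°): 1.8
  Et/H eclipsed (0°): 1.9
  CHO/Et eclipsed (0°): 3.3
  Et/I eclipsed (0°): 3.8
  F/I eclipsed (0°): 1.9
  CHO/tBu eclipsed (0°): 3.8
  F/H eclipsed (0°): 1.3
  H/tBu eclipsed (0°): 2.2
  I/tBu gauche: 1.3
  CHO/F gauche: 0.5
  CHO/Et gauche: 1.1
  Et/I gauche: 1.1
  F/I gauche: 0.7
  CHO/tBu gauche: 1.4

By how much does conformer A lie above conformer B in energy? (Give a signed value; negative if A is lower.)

A (eclipsed): H(0°)/F(0°) eclipsed 1.3; I(120°)/Et(120°) eclipsed 3.8; CHO(240°)/tBu(240°) eclipsed 3.8 → 8.9 kcal/mol.
B (staggered): I(120°)/F(180°) gauche 0.7; I(120°)/tBu(60°) gauche 1.3; CHO(240°)/F(180°) gauche 0.5; CHO(240°)/Et(300°) gauche 1.1 → 3.6 kcal/mol.
E(A) − E(B) = 8.9 − 3.6 = +5.3 kcal/mol.

+5.3 kcal/mol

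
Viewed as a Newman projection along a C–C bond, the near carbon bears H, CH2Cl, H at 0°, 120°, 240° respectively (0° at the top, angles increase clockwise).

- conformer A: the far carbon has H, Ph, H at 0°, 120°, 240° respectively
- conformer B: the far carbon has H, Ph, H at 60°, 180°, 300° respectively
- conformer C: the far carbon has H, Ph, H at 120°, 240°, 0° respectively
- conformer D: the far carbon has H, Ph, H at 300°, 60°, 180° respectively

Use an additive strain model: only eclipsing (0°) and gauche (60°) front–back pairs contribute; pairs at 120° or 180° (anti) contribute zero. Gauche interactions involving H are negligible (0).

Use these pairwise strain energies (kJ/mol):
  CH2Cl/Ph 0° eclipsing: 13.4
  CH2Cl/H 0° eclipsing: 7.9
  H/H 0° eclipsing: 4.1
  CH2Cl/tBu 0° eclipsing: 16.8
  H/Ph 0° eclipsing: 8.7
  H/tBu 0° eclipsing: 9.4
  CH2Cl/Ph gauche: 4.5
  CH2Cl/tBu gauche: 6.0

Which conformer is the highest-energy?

A is eclipsed. H at 0° is eclipsed with H at 0° (4.1); CH2Cl at 120° is eclipsed with Ph at 120° (13.4); H at 240° is eclipsed with H at 240° (4.1). Total 21.6 kJ/mol.
B is staggered. CH2Cl at 120° is gauche with Ph at 180° (4.5). Total 4.5 kJ/mol.
C is eclipsed. H at 0° is eclipsed with H at 0° (4.1); CH2Cl at 120° is eclipsed with H at 120° (7.9); H at 240° is eclipsed with Ph at 240° (8.7). Total 20.7 kJ/mol.
D is staggered. CH2Cl at 120° is gauche with Ph at 60° (4.5). Total 4.5 kJ/mol.
A has the highest total (21.6 kJ/mol).

A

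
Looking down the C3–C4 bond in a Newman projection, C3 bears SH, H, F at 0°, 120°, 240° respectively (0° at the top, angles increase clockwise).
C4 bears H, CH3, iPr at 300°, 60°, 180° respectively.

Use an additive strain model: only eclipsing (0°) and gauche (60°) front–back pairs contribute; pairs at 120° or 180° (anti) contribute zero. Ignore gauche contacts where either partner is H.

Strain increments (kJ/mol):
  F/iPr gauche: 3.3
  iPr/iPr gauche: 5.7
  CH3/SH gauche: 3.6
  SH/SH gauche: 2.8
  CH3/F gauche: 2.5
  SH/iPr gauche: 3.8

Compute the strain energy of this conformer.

6.9 kJ/mol

This conformer (staggered): SH(0°)/CH3(60°) gauche 3.6; F(240°)/iPr(180°) gauche 3.3 → 6.9 kJ/mol.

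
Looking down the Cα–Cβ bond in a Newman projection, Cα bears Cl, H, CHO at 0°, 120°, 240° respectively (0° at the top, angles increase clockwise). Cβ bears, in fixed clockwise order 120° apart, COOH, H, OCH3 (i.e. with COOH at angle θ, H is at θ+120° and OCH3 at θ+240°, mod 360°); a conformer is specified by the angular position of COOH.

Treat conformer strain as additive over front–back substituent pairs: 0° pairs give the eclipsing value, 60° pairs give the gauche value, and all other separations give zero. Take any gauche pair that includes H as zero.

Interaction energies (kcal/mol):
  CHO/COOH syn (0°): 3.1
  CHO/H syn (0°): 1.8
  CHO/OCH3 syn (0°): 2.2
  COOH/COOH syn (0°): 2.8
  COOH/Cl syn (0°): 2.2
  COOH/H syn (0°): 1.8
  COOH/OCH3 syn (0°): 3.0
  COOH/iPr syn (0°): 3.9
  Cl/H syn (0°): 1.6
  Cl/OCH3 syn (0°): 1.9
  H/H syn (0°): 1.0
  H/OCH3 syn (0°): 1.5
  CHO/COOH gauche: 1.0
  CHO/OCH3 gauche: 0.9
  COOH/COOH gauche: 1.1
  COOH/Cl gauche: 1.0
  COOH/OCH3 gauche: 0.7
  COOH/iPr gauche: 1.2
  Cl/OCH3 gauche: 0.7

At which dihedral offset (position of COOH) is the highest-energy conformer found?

COOH at 0° (eclipsed): Cl(0°)/COOH(0°) eclipsed 2.2; H(120°)/H(120°) eclipsed 1.0; CHO(240°)/OCH3(240°) eclipsed 2.2 → 5.4 kcal/mol.
COOH at 60° (staggered): Cl(0°)/COOH(60°) gauche 1.0; Cl(0°)/OCH3(300°) gauche 0.7; CHO(240°)/OCH3(300°) gauche 0.9 → 2.6 kcal/mol.
COOH at 120° (eclipsed): Cl(0°)/OCH3(0°) eclipsed 1.9; H(120°)/COOH(120°) eclipsed 1.8; CHO(240°)/H(240°) eclipsed 1.8 → 5.5 kcal/mol.
COOH at 180° (staggered): Cl(0°)/OCH3(60°) gauche 0.7; CHO(240°)/COOH(180°) gauche 1.0 → 1.7 kcal/mol.
COOH at 240° (eclipsed): Cl(0°)/H(0°) eclipsed 1.6; H(120°)/OCH3(120°) eclipsed 1.5; CHO(240°)/COOH(240°) eclipsed 3.1 → 6.2 kcal/mol.
COOH at 300° (staggered): Cl(0°)/COOH(300°) gauche 1.0; CHO(240°)/COOH(300°) gauche 1.0; CHO(240°)/OCH3(180°) gauche 0.9 → 2.9 kcal/mol.
The maximum (6.2 kcal/mol) occurs with COOH at 240°.

240°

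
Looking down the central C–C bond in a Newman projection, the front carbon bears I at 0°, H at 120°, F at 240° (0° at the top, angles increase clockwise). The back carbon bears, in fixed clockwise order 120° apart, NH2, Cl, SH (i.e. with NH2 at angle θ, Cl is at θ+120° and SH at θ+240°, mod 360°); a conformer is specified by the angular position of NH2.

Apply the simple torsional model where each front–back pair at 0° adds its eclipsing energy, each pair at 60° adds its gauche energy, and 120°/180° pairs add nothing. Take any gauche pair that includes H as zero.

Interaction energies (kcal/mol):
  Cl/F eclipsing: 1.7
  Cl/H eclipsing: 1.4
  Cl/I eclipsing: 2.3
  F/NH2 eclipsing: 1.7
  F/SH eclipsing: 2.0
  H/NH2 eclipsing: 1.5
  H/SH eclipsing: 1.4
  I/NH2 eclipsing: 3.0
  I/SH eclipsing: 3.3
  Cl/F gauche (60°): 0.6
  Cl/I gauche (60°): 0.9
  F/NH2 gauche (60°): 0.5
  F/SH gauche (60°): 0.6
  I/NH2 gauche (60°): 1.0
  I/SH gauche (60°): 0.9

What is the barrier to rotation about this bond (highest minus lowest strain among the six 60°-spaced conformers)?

3.6 kcal/mol

NH2 at 0° is eclipsed. I at 0° is eclipsed with NH2 at 0° (3.0); H at 120° is eclipsed with Cl at 120° (1.4); F at 240° is eclipsed with SH at 240° (2.0). Total 6.4 kcal/mol.
NH2 at 60° is staggered. I at 0° is gauche with NH2 at 60° (1.0); I at 0° is gauche with SH at 300° (0.9); F at 240° is gauche with Cl at 180° (0.6); F at 240° is gauche with SH at 300° (0.6). Total 3.1 kcal/mol.
NH2 at 120° is eclipsed. I at 0° is eclipsed with SH at 0° (3.3); H at 120° is eclipsed with NH2 at 120° (1.5); F at 240° is eclipsed with Cl at 240° (1.7). Total 6.5 kcal/mol.
NH2 at 180° is staggered. I at 0° is gauche with Cl at 300° (0.9); I at 0° is gauche with SH at 60° (0.9); F at 240° is gauche with NH2 at 180° (0.5); F at 240° is gauche with Cl at 300° (0.6). Total 2.9 kcal/mol.
NH2 at 240° is eclipsed. I at 0° is eclipsed with Cl at 0° (2.3); H at 120° is eclipsed with SH at 120° (1.4); F at 240° is eclipsed with NH2 at 240° (1.7). Total 5.4 kcal/mol.
NH2 at 300° is staggered. I at 0° is gauche with NH2 at 300° (1.0); I at 0° is gauche with Cl at 60° (0.9); F at 240° is gauche with NH2 at 300° (0.5); F at 240° is gauche with SH at 180° (0.6). Total 3.0 kcal/mol.
Max at 120° (6.5 kcal/mol), min at 180° (2.9 kcal/mol); barrier = 3.6 kcal/mol.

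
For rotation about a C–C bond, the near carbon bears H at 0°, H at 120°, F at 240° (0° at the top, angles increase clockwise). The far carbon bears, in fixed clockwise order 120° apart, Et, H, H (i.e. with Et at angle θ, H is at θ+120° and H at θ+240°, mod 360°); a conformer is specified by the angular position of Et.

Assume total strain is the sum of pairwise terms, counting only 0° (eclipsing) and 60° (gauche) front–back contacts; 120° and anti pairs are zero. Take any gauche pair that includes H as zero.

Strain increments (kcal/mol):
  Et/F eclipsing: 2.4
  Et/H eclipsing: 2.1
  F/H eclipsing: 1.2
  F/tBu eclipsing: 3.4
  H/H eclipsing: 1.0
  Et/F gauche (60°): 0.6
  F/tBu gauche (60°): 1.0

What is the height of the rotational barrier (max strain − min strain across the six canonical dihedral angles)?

Et at 0° is eclipsed. H at 0° is eclipsed with Et at 0° (2.1); H at 120° is eclipsed with H at 120° (1.0); F at 240° is eclipsed with H at 240° (1.2). Total 4.3 kcal/mol.
Et at 60° (staggered): no non-H gauche contacts → 0.0 kcal/mol.
Et at 120° is eclipsed. H at 0° is eclipsed with H at 0° (1.0); H at 120° is eclipsed with Et at 120° (2.1); F at 240° is eclipsed with H at 240° (1.2). Total 4.3 kcal/mol.
Et at 180° is staggered. F at 240° is gauche with Et at 180° (0.6). Total 0.6 kcal/mol.
Et at 240° is eclipsed. H at 0° is eclipsed with H at 0° (1.0); H at 120° is eclipsed with H at 120° (1.0); F at 240° is eclipsed with Et at 240° (2.4). Total 4.4 kcal/mol.
Et at 300° is staggered. F at 240° is gauche with Et at 300° (0.6). Total 0.6 kcal/mol.
Max at 240° (4.4 kcal/mol), min at 60° (0.0 kcal/mol); barrier = 4.4 kcal/mol.

4.4 kcal/mol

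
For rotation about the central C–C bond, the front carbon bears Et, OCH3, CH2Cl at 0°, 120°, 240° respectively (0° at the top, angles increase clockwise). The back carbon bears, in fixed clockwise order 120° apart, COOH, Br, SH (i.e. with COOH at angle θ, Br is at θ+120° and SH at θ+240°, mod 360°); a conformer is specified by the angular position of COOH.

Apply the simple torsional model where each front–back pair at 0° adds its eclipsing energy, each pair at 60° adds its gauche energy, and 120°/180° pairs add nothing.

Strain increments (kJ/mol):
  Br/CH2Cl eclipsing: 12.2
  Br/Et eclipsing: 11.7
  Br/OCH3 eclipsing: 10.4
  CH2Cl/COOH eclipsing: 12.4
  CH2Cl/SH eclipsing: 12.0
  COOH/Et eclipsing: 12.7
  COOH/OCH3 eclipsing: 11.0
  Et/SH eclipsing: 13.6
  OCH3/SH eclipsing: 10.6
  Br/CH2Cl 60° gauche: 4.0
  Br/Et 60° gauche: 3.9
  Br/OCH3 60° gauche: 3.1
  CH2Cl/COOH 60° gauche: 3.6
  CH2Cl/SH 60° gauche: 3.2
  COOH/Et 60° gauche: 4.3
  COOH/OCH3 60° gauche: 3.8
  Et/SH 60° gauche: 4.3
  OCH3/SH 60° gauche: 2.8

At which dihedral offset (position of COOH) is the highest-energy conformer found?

120°

COOH at 0° (eclipsed): Et–COOH eclipsed, OCH3–Br eclipsed, CH2Cl–SH eclipsed; 12.7 + 10.4 + 12.0 = 35.1 kJ/mol.
COOH at 60° (staggered): Et–COOH gauche, Et–SH gauche, OCH3–COOH gauche, OCH3–Br gauche, CH2Cl–Br gauche, CH2Cl–SH gauche; 4.3 + 4.3 + 3.8 + 3.1 + 4.0 + 3.2 = 22.7 kJ/mol.
COOH at 120° (eclipsed): Et–SH eclipsed, OCH3–COOH eclipsed, CH2Cl–Br eclipsed; 13.6 + 11.0 + 12.2 = 36.8 kJ/mol.
COOH at 180° (staggered): Et–Br gauche, Et–SH gauche, OCH3–COOH gauche, OCH3–SH gauche, CH2Cl–COOH gauche, CH2Cl–Br gauche; 3.9 + 4.3 + 3.8 + 2.8 + 3.6 + 4.0 = 22.4 kJ/mol.
COOH at 240° (eclipsed): Et–Br eclipsed, OCH3–SH eclipsed, CH2Cl–COOH eclipsed; 11.7 + 10.6 + 12.4 = 34.7 kJ/mol.
COOH at 300° (staggered): Et–COOH gauche, Et–Br gauche, OCH3–Br gauche, OCH3–SH gauche, CH2Cl–COOH gauche, CH2Cl–SH gauche; 4.3 + 3.9 + 3.1 + 2.8 + 3.6 + 3.2 = 20.9 kJ/mol.
The maximum (36.8 kJ/mol) occurs with COOH at 120°.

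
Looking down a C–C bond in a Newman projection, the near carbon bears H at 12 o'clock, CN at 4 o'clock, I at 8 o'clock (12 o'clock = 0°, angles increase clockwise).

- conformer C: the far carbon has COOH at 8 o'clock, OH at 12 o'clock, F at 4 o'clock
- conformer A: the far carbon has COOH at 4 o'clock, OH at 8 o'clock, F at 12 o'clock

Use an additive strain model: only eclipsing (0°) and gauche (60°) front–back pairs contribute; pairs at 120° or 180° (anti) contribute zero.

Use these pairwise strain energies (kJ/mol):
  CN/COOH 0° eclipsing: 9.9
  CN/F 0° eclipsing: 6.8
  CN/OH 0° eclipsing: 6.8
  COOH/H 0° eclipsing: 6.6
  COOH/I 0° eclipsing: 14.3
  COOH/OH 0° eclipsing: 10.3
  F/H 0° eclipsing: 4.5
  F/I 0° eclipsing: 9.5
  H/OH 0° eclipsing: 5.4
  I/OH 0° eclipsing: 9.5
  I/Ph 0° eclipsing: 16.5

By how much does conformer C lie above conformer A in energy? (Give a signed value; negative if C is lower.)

+2.6 kJ/mol

C (eclipsed): H(0°)/OH(0°) eclipsed 5.4; CN(120°)/F(120°) eclipsed 6.8; I(240°)/COOH(240°) eclipsed 14.3 → 26.5 kJ/mol.
A (eclipsed): H(0°)/F(0°) eclipsed 4.5; CN(120°)/COOH(120°) eclipsed 9.9; I(240°)/OH(240°) eclipsed 9.5 → 23.9 kJ/mol.
E(C) − E(A) = 26.5 − 23.9 = +2.6 kJ/mol.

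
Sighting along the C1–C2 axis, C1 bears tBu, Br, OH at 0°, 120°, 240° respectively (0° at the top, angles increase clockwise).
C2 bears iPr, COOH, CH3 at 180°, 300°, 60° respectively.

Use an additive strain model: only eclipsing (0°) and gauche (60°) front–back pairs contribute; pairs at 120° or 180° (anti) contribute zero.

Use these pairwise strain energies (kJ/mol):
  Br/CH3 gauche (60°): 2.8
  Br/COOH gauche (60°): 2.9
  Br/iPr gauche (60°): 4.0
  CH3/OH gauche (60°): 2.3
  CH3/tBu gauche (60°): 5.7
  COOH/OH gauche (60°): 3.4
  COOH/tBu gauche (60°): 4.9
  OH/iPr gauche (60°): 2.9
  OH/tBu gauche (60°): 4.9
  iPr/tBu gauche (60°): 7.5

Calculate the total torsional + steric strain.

23.7 kJ/mol

This conformer is staggered. tBu at 0° is gauche with COOH at 300° (4.9); tBu at 0° is gauche with CH3 at 60° (5.7); Br at 120° is gauche with iPr at 180° (4.0); Br at 120° is gauche with CH3 at 60° (2.8); OH at 240° is gauche with iPr at 180° (2.9); OH at 240° is gauche with COOH at 300° (3.4). Total 23.7 kJ/mol.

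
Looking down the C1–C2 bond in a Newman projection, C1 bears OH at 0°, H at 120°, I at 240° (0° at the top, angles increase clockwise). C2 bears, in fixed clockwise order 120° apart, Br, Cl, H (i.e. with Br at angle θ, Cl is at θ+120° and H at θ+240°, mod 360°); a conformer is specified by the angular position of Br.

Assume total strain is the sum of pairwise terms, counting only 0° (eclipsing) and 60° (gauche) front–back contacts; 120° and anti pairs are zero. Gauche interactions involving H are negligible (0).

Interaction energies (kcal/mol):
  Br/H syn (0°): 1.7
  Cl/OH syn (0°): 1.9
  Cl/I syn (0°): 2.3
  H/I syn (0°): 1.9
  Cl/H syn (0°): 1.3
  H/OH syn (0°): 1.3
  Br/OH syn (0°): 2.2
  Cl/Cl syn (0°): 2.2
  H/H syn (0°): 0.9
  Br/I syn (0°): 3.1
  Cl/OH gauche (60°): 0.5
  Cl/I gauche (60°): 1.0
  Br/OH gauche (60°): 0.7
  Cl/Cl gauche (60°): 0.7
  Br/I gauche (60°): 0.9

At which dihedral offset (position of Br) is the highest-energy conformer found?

Br at 0° (eclipsed): OH(0°)/Br(0°) eclipsed 2.2; H(120°)/Cl(120°) eclipsed 1.3; I(240°)/H(240°) eclipsed 1.9 → 5.4 kcal/mol.
Br at 60° (staggered): OH(0°)/Br(60°) gauche 0.7; I(240°)/Cl(180°) gauche 1.0 → 1.7 kcal/mol.
Br at 120° (eclipsed): OH(0°)/H(0°) eclipsed 1.3; H(120°)/Br(120°) eclipsed 1.7; I(240°)/Cl(240°) eclipsed 2.3 → 5.3 kcal/mol.
Br at 180° (staggered): OH(0°)/Cl(300°) gauche 0.5; I(240°)/Br(180°) gauche 0.9; I(240°)/Cl(300°) gauche 1.0 → 2.4 kcal/mol.
Br at 240° (eclipsed): OH(0°)/Cl(0°) eclipsed 1.9; H(120°)/H(120°) eclipsed 0.9; I(240°)/Br(240°) eclipsed 3.1 → 5.9 kcal/mol.
Br at 300° (staggered): OH(0°)/Br(300°) gauche 0.7; OH(0°)/Cl(60°) gauche 0.5; I(240°)/Br(300°) gauche 0.9 → 2.1 kcal/mol.
The maximum (5.9 kcal/mol) occurs with Br at 240°.

240°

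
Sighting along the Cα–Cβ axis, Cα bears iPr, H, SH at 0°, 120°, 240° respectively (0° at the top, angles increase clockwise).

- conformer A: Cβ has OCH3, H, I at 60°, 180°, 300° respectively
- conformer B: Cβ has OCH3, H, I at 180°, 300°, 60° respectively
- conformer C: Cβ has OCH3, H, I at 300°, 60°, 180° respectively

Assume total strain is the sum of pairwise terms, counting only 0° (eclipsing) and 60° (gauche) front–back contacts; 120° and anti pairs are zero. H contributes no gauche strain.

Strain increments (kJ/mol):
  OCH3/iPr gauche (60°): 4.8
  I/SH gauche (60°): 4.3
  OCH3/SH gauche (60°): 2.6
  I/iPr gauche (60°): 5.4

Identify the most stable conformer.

A (staggered): iPr(0°)/OCH3(60°) gauche 4.8; iPr(0°)/I(300°) gauche 5.4; SH(240°)/I(300°) gauche 4.3 → 14.5 kJ/mol.
B (staggered): iPr(0°)/I(60°) gauche 5.4; SH(240°)/OCH3(180°) gauche 2.6 → 8.0 kJ/mol.
C (staggered): iPr(0°)/OCH3(300°) gauche 4.8; SH(240°)/OCH3(300°) gauche 2.6; SH(240°)/I(180°) gauche 4.3 → 11.7 kJ/mol.
B has the lowest total (8.0 kJ/mol).

B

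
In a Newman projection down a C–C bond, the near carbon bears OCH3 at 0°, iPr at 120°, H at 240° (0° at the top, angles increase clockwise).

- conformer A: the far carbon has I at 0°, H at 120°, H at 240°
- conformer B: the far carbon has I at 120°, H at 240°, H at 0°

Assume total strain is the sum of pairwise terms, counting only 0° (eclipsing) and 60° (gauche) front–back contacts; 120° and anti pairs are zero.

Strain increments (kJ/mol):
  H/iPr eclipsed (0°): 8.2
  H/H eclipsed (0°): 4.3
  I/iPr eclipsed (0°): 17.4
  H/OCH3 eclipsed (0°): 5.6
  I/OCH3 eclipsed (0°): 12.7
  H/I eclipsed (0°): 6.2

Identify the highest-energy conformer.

A is eclipsed. OCH3 at 0° is eclipsed with I at 0° (12.7); iPr at 120° is eclipsed with H at 120° (8.2); H at 240° is eclipsed with H at 240° (4.3). Total 25.2 kJ/mol.
B is eclipsed. OCH3 at 0° is eclipsed with H at 0° (5.6); iPr at 120° is eclipsed with I at 120° (17.4); H at 240° is eclipsed with H at 240° (4.3). Total 27.3 kJ/mol.
B has the highest total (27.3 kJ/mol).

B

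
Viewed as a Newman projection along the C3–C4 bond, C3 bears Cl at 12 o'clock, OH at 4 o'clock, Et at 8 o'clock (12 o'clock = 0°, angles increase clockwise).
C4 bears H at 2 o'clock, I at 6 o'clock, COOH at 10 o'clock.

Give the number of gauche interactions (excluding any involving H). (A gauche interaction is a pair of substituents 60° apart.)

4

Non-H gauche pairs: Cl(0°)/COOH(300°); OH(120°)/I(180°); Et(240°)/I(180°); Et(240°)/COOH(300°) — 4 interactions.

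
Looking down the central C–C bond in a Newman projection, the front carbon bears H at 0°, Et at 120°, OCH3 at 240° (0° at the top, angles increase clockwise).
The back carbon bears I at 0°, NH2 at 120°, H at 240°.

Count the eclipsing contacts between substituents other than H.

Non-H eclipsing pairs: Et(120°)/NH2(120°) — 1 interaction.

1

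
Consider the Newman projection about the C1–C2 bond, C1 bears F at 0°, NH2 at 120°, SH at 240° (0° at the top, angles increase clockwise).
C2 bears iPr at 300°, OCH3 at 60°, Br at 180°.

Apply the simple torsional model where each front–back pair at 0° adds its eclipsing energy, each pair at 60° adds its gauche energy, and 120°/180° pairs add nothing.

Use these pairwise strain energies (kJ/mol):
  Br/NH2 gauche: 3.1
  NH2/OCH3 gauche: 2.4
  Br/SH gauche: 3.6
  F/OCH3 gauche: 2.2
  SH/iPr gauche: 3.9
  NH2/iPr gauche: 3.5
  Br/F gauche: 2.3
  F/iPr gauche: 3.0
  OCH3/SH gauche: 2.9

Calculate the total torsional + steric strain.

This conformer (staggered): F–iPr gauche, F–OCH3 gauche, NH2–OCH3 gauche, NH2–Br gauche, SH–iPr gauche, SH–Br gauche; 3.0 + 2.2 + 2.4 + 3.1 + 3.9 + 3.6 = 18.2 kJ/mol.

18.2 kJ/mol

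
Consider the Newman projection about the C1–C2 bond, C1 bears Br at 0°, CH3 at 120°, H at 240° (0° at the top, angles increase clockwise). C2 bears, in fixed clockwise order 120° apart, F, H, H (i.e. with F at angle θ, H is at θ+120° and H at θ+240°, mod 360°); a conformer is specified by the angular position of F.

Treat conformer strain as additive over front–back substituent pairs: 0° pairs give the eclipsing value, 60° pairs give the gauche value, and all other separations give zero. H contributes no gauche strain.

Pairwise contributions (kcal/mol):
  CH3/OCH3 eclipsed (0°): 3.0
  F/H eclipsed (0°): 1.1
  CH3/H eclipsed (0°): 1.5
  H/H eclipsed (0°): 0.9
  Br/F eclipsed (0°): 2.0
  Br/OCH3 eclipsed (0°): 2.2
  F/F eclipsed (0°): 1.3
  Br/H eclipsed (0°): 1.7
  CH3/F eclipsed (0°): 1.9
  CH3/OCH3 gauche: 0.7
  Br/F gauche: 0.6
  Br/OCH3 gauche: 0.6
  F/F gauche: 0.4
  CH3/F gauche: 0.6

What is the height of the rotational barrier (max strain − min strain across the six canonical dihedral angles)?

F at 0° (eclipsed): Br(0°)/F(0°) eclipsed 2.0; CH3(120°)/H(120°) eclipsed 1.5; H(240°)/H(240°) eclipsed 0.9 → 4.4 kcal/mol.
F at 60° (staggered): Br(0°)/F(60°) gauche 0.6; CH3(120°)/F(60°) gauche 0.6 → 1.2 kcal/mol.
F at 120° (eclipsed): Br(0°)/H(0°) eclipsed 1.7; CH3(120°)/F(120°) eclipsed 1.9; H(240°)/H(240°) eclipsed 0.9 → 4.5 kcal/mol.
F at 180° (staggered): CH3(120°)/F(180°) gauche 0.6 → 0.6 kcal/mol.
F at 240° (eclipsed): Br(0°)/H(0°) eclipsed 1.7; CH3(120°)/H(120°) eclipsed 1.5; H(240°)/F(240°) eclipsed 1.1 → 4.3 kcal/mol.
F at 300° (staggered): Br(0°)/F(300°) gauche 0.6 → 0.6 kcal/mol.
Max at 120° (4.5 kcal/mol), min at 180° (0.6 kcal/mol); barrier = 3.9 kcal/mol.

3.9 kcal/mol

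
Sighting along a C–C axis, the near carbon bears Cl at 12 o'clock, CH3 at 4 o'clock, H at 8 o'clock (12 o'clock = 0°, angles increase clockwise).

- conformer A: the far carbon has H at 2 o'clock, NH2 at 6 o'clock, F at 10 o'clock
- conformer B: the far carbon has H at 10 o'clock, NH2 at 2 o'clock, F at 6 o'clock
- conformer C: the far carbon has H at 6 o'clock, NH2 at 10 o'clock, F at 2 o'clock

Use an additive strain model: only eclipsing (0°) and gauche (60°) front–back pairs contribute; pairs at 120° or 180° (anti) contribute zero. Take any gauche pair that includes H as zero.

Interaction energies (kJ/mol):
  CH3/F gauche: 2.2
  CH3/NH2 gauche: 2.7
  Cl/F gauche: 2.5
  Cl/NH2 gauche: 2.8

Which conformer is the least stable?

B

A is staggered. Cl at 0° is gauche with F at 300° (2.5); CH3 at 120° is gauche with NH2 at 180° (2.7). Total 5.2 kJ/mol.
B is staggered. Cl at 0° is gauche with NH2 at 60° (2.8); CH3 at 120° is gauche with NH2 at 60° (2.7); CH3 at 120° is gauche with F at 180° (2.2). Total 7.7 kJ/mol.
C is staggered. Cl at 0° is gauche with NH2 at 300° (2.8); Cl at 0° is gauche with F at 60° (2.5); CH3 at 120° is gauche with F at 60° (2.2). Total 7.5 kJ/mol.
B has the highest total (7.7 kJ/mol).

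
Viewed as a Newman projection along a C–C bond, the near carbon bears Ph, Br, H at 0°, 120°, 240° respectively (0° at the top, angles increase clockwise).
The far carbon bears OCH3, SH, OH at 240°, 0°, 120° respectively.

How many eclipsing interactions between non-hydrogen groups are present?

2

Non-H eclipsing pairs: Ph(0°)/SH(0°); Br(120°)/OH(120°) — 2 interactions.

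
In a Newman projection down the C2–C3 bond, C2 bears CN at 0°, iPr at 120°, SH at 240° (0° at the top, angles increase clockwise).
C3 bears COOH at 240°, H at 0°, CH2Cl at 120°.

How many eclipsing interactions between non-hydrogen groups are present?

Non-H eclipsing pairs: iPr(120°)/CH2Cl(120°); SH(240°)/COOH(240°) — 2 interactions.

2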